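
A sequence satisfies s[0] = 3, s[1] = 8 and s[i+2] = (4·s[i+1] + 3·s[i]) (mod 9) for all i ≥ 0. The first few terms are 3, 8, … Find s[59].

5

s[0] = 3,  s[1] = 8,  s[2] = 5,  s[3] = 8,  s[4] = 2,  s[5] = 5,  s[6] = 8.
Since (s[5], s[6]) = (s[2], s[3]) = (5, 8) (two consecutive terms determine the rest), the sequence is eventually periodic: after a pre-period of length 2 it cycles with period 3.
For i ≥ 2, s[i] depends only on (i - 2) mod 3. (59 - 2) mod 3 = 0, so s[59] = s[2] = 5.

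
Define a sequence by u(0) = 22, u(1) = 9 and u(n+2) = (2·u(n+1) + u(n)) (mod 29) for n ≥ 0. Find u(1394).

14

We have u(0) = 22,  u(1) = 9,  u(2) = 11,  u(3) = 2,  u(4) = 15,  u(5) = 3,  u(6) = 21,  u(7) = 16,  u(8) = 24,  u(9) = 6,  u(10) = 7,  u(11) = 20,  u(12) = 18,  u(13) = 27,  u(14) = 14,  u(15) = 26,  u(16) = 8,  u(17) = 13,  u(18) = 5,  u(19) = 23,  u(20) = 22,  u(21) = 9.
The sequence repeats with period 20.
(1394 - 0) mod 20 = 14, so u(1394) = u(14) = 14.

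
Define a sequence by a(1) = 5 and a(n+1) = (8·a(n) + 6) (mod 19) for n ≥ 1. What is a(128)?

8

We have a(1) = 5; a(2) = 8; a(3) = 13; a(4) = 15; a(5) = 12; a(6) = 7; a(7) = 5.
Since a(7) = a(1) = 5, the sequence is periodic with period 6.
So a(128) = a(1 + ((128-1) mod 6)) = a(2) = 8.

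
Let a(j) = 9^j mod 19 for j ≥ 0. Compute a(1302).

11

Computing terms: a(0) = 1; a(1) = 9; a(2) = 5; a(3) = 7; a(4) = 6; a(5) = 16; a(6) = 11; a(7) = 4; a(8) = 17; a(9) = 1.
Since a(9) = a(0) = 1, the sequence is periodic with period 9.
So a(1302) = a(0 + ((1302-0) mod 9)) = a(6) = 11.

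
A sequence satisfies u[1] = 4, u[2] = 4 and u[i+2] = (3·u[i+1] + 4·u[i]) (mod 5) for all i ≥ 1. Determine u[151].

4

u[1] = 4, u[2] = 4, u[3] = 3, u[4] = 0, u[5] = 2, u[6] = 1, u[7] = 1, u[8] = 2, u[9] = 0, u[10] = 3, u[11] = 4, u[12] = 4.
The sequence repeats with period 10.
(151 - 1) mod 10 = 0, so u[151] = u[1] = 4.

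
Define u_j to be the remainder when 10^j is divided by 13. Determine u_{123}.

Computing terms: u_0 = 1; u_1 = 10; u_2 = 9; u_3 = 12; u_4 = 3; u_5 = 4; u_6 = 1.
Since u_6 = u_0 = 1, the sequence is periodic with period 6.
(123 - 0) mod 6 = 3, so u_{123} = u_3 = 12.

12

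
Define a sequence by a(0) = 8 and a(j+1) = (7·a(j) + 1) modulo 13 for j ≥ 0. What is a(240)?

8

We have a(0) = 8; a(1) = 5; a(2) = 10; a(3) = 6; a(4) = 4; a(5) = 3; a(6) = 9; a(7) = 12; a(8) = 7; a(9) = 11; a(10) = 0; a(11) = 1; a(12) = 8.
Since a(12) = a(0) = 8, the sequence is periodic with period 12.
(240 - 0) mod 12 = 0, so a(240) = a(0) = 8.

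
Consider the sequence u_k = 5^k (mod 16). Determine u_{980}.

u_0 = 1, u_1 = 5, u_2 = 9, u_3 = 13, u_4 = 1.
The sequence repeats with period 4.
(980 - 0) mod 4 = 0, so u_{980} = u_0 = 1.

1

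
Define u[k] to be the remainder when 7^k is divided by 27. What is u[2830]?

Listing terms: u[1] = 7,  u[2] = 22,  u[3] = 19,  u[4] = 25,  u[5] = 13,  u[6] = 10,  u[7] = 16,  u[8] = 4,  u[9] = 1,  u[10] = 7.
Since u[10] = u[1] = 7, the sequence is periodic with period 9.
(2830 - 1) mod 9 = 3, so u[2830] = u[4] = 25.

25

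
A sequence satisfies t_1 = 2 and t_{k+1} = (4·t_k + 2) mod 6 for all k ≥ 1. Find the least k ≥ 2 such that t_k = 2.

4

Computing terms: t_1 = 2, t_2 = 4, t_3 = 0, t_4 = 2.
Since t_4 = t_1 = 2, the sequence is periodic with period 3.
The value 2 next appears (with k ≥ 2) at t_4.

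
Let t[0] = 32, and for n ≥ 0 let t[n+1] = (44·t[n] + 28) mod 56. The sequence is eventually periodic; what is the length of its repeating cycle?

We have t[0] = 32; t[1] = 36; t[2] = 44; t[3] = 4; t[4] = 36.
Since t[4] = t[1] = 36, the sequence is eventually periodic: after a pre-period of length 1 it cycles with period 3.

3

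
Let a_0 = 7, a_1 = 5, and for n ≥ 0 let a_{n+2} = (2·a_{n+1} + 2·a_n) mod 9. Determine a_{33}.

We have a_0 = 7; a_1 = 5; a_2 = 6; a_3 = 4; a_4 = 2; a_5 = 3; a_6 = 1; a_7 = 8; a_8 = 0; a_9 = 7; a_{10} = 5.
The sequence repeats with period 9.
So a_{33} = a_{0 + ((33-0) mod 9)} = a_6 = 1.

1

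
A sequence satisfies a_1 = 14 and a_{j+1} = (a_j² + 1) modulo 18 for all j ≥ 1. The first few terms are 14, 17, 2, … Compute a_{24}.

11

Computing terms: a_1 = 14; a_2 = 17; a_3 = 2; a_4 = 5; a_5 = 8; a_6 = 11; a_7 = 14.
Since a_7 = a_1 = 14, the sequence is periodic with period 6.
(24 - 1) mod 6 = 5, so a_{24} = a_6 = 11.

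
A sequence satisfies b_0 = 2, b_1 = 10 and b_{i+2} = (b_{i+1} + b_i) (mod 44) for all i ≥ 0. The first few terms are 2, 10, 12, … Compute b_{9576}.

2

b_0 = 2,  b_1 = 10,  b_2 = 12,  b_3 = 22,  b_4 = 34,  b_5 = 12,  b_6 = 2,  b_7 = 14,  b_8 = 16,  b_9 = 30,  b_{10} = 2,  b_{11} = 32,  b_{12} = 34,  b_{13} = 22,  b_{14} = 12,  b_{15} = 34,  b_{16} = 2,  b_{17} = 36,  b_{18} = 38,  b_{19} = 30,  b_{20} = 24,  b_{21} = 10,  b_{22} = 34,  b_{23} = 0,  b_{24} = 34,  b_{25} = 34,  b_{26} = 24,  b_{27} = 14,  b_{28} = 38,  b_{29} = 8,  b_{30} = 2,  b_{31} = 10.
Since (b_{30}, b_{31}) = (b_0, b_1) = (2, 10) (two consecutive terms determine the rest), the sequence is periodic with period 30.
(9576 - 0) mod 30 = 6, so b_{9576} = b_6 = 2.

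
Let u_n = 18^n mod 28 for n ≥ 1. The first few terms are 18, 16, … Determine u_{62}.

We have u_1 = 18,  u_2 = 16,  u_3 = 8,  u_4 = 4,  u_5 = 16.
Since u_5 = u_2 = 16, the sequence is eventually periodic: after a pre-period of length 1 it cycles with period 3.
For n ≥ 2, u_n depends only on (n - 2) mod 3. (62 - 2) mod 3 = 0, so u_{62} = u_2 = 16.

16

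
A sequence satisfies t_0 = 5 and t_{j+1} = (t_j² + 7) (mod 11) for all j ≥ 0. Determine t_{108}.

5

t_0 = 5,  t_1 = 10,  t_2 = 8,  t_3 = 5.
The sequence repeats with period 3.
So t_{108} = t_{0 + ((108-0) mod 3)} = t_0 = 5.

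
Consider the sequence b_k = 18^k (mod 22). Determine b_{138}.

20

Computing terms: b_1 = 18, b_2 = 16, b_3 = 2, b_4 = 14, b_5 = 10, b_6 = 4, b_7 = 6, b_8 = 20, b_9 = 8, b_{10} = 12, b_{11} = 18.
The sequence repeats with period 10.
(138 - 1) mod 10 = 7, so b_{138} = b_8 = 20.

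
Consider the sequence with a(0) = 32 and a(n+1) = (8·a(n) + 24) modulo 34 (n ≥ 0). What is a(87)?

Computing terms: a(0) = 32,  a(1) = 8,  a(2) = 20,  a(3) = 14,  a(4) = 0,  a(5) = 24,  a(6) = 12,  a(7) = 18,  a(8) = 32.
The sequence repeats with period 8.
So a(87) = a(0 + ((87-0) mod 8)) = a(7) = 18.

18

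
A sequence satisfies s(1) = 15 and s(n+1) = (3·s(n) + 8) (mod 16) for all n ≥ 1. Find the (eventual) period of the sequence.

We have s(1) = 15; s(2) = 5; s(3) = 7; s(4) = 13; s(5) = 15.
Since s(5) = s(1) = 15, the sequence is periodic with period 4.

4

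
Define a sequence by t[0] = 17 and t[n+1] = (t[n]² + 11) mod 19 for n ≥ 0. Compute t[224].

We have t[0] = 17,  t[1] = 15,  t[2] = 8,  t[3] = 18,  t[4] = 12,  t[5] = 3,  t[6] = 1,  t[7] = 12.
Since t[7] = t[4] = 12, the sequence is eventually periodic: after a pre-period of length 4 it cycles with period 3.
For n ≥ 4, t[n] depends only on (n - 4) mod 3. (224 - 4) mod 3 = 1, so t[224] = t[5] = 3.

3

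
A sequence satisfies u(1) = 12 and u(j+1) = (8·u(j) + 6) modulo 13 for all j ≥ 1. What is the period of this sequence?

4

u(1) = 12, u(2) = 11, u(3) = 3, u(4) = 4, u(5) = 12.
Since u(5) = u(1) = 12, the sequence is periodic with period 4.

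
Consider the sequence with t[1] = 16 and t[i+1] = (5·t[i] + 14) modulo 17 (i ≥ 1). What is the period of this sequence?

We have t[1] = 16, t[2] = 9, t[3] = 8, t[4] = 3, t[5] = 12, t[6] = 6, t[7] = 10, t[8] = 13, t[9] = 11, t[10] = 1, t[11] = 2, t[12] = 7, t[13] = 15, t[14] = 4, t[15] = 0, t[16] = 14, t[17] = 16.
The sequence repeats with period 16.

16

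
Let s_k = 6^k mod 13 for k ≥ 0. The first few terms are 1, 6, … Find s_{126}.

s_0 = 1, s_1 = 6, s_2 = 10, s_3 = 8, s_4 = 9, s_5 = 2, s_6 = 12, s_7 = 7, s_8 = 3, s_9 = 5, s_{10} = 4, s_{11} = 11, s_{12} = 1.
The sequence repeats with period 12.
So s_{126} = s_{0 + ((126-0) mod 12)} = s_6 = 12.

12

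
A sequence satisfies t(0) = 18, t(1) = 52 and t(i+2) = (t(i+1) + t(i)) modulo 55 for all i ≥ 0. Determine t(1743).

Computing terms: t(0) = 18,  t(1) = 52,  t(2) = 15,  t(3) = 12,  t(4) = 27,  t(5) = 39,  t(6) = 11,  t(7) = 50,  t(8) = 6,  t(9) = 1,  t(10) = 7,  t(11) = 8,  t(12) = 15,  t(13) = 23,  t(14) = 38,  t(15) = 6,  t(16) = 44,  t(17) = 50,  t(18) = 39,  t(19) = 34,  t(20) = 18,  t(21) = 52.
The sequence repeats with period 20.
(1743 - 0) mod 20 = 3, so t(1743) = t(3) = 12.

12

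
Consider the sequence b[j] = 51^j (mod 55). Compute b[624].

36

Listing terms: b[1] = 51; b[2] = 16; b[3] = 46; b[4] = 36; b[5] = 21; b[6] = 26; b[7] = 6; b[8] = 31; b[9] = 41; b[10] = 1; b[11] = 51.
The sequence repeats with period 10.
So b[624] = b[1 + ((624-1) mod 10)] = b[4] = 36.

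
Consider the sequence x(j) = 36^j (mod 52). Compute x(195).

Listing terms: x(1) = 36, x(2) = 48, x(3) = 12, x(4) = 16, x(5) = 4, x(6) = 40, x(7) = 36.
Since x(7) = x(1) = 36, the sequence is periodic with period 6.
(195 - 1) mod 6 = 2, so x(195) = x(3) = 12.

12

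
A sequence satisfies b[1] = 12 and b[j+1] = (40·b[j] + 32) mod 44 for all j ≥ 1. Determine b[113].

We have b[1] = 12,  b[2] = 28,  b[3] = 8,  b[4] = 0,  b[5] = 32,  b[6] = 36,  b[7] = 20,  b[8] = 40,  b[9] = 4,  b[10] = 16,  b[11] = 12.
Since b[11] = b[1] = 12, the sequence is periodic with period 10.
(113 - 1) mod 10 = 2, so b[113] = b[3] = 8.

8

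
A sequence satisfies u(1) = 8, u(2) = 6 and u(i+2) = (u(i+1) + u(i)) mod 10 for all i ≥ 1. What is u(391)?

2

Listing terms: u(1) = 8; u(2) = 6; u(3) = 4; u(4) = 0; u(5) = 4; u(6) = 4; u(7) = 8; u(8) = 2; u(9) = 0; u(10) = 2; u(11) = 2; u(12) = 4; u(13) = 6; u(14) = 0; u(15) = 6; u(16) = 6; u(17) = 2; u(18) = 8; u(19) = 0; u(20) = 8; u(21) = 8; u(22) = 6.
Since (u(21), u(22)) = (u(1), u(2)) = (8, 6) (two consecutive terms determine the rest), the sequence is periodic with period 20.
So u(391) = u(1 + ((391-1) mod 20)) = u(11) = 2.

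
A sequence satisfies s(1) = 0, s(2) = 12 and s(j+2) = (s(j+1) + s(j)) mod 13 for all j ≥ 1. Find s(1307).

We have s(1) = 0, s(2) = 12, s(3) = 12, s(4) = 11, s(5) = 10, s(6) = 8, s(7) = 5, s(8) = 0, s(9) = 5, s(10) = 5, s(11) = 10, s(12) = 2, s(13) = 12, s(14) = 1, s(15) = 0, s(16) = 1, s(17) = 1, s(18) = 2, s(19) = 3, s(20) = 5, s(21) = 8, s(22) = 0, s(23) = 8, s(24) = 8, s(25) = 3, s(26) = 11, s(27) = 1, s(28) = 12, s(29) = 0, s(30) = 12.
The sequence repeats with period 28.
So s(1307) = s(1 + ((1307-1) mod 28)) = s(19) = 3.

3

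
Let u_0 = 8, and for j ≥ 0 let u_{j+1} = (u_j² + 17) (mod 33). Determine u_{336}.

We have u_0 = 8,  u_1 = 15,  u_2 = 11,  u_3 = 6,  u_4 = 20,  u_5 = 21,  u_6 = 29,  u_7 = 0,  u_8 = 17,  u_9 = 9,  u_{10} = 32,  u_{11} = 18,  u_{12} = 11.
Since u_{12} = u_2 = 11, the sequence is eventually periodic: after a pre-period of length 2 it cycles with period 10.
For j ≥ 2, u_j depends only on (j - 2) mod 10. (336 - 2) mod 10 = 4, so u_{336} = u_6 = 29.

29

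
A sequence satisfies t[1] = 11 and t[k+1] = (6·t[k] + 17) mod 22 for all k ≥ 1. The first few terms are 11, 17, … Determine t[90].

We have t[1] = 11; t[2] = 17; t[3] = 9; t[4] = 5; t[5] = 3; t[6] = 13; t[7] = 7; t[8] = 15; t[9] = 19; t[10] = 21; t[11] = 11.
Since t[11] = t[1] = 11, the sequence is periodic with period 10.
So t[90] = t[1 + ((90-1) mod 10)] = t[10] = 21.

21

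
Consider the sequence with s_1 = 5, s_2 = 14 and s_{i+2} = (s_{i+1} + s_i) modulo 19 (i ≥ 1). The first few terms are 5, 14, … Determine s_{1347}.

2

s_1 = 5; s_2 = 14; s_3 = 0; s_4 = 14; s_5 = 14; s_6 = 9; s_7 = 4; s_8 = 13; s_9 = 17; s_{10} = 11; s_{11} = 9; s_{12} = 1; s_{13} = 10; s_{14} = 11; s_{15} = 2; s_{16} = 13; s_{17} = 15; s_{18} = 9; s_{19} = 5; s_{20} = 14.
The sequence repeats with period 18.
(1347 - 1) mod 18 = 14, so s_{1347} = s_{15} = 2.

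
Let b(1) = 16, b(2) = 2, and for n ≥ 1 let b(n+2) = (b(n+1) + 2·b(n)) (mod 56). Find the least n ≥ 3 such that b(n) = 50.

5

Computing terms: b(1) = 16,  b(2) = 2,  b(3) = 34,  b(4) = 38,  b(5) = 50,  b(6) = 14,  b(7) = 2,  b(8) = 30,  b(9) = 34,  b(10) = 38.
Since (b(9), b(10)) = (b(3), b(4)) = (34, 38) (two consecutive terms determine the rest), the sequence is eventually periodic: after a pre-period of length 2 it cycles with period 6.
The value 50 first appears (with n ≥ 3) at b(5).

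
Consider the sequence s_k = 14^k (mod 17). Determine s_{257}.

s_0 = 1; s_1 = 14; s_2 = 9; s_3 = 7; s_4 = 13; s_5 = 12; s_6 = 15; s_7 = 6; s_8 = 16; s_9 = 3; s_{10} = 8; s_{11} = 10; s_{12} = 4; s_{13} = 5; s_{14} = 2; s_{15} = 11; s_{16} = 1.
The sequence repeats with period 16.
So s_{257} = s_{0 + ((257-0) mod 16)} = s_1 = 14.

14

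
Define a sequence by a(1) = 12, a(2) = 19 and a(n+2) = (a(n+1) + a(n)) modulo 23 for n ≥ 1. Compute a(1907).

19

a(1) = 12, a(2) = 19, a(3) = 8, a(4) = 4, a(5) = 12, a(6) = 16, a(7) = 5, a(8) = 21, a(9) = 3, a(10) = 1, a(11) = 4, a(12) = 5, a(13) = 9, a(14) = 14, a(15) = 0, a(16) = 14, a(17) = 14, a(18) = 5, a(19) = 19, a(20) = 1, a(21) = 20, a(22) = 21, a(23) = 18, a(24) = 16, a(25) = 11, a(26) = 4, a(27) = 15, a(28) = 19, a(29) = 11, a(30) = 7, a(31) = 18, a(32) = 2, a(33) = 20, a(34) = 22, a(35) = 19, a(36) = 18, a(37) = 14, a(38) = 9, a(39) = 0, a(40) = 9, a(41) = 9, a(42) = 18, a(43) = 4, a(44) = 22, a(45) = 3, a(46) = 2, a(47) = 5, a(48) = 7, a(49) = 12, a(50) = 19.
Since (a(49), a(50)) = (a(1), a(2)) = (12, 19) (two consecutive terms determine the rest), the sequence is periodic with period 48.
(1907 - 1) mod 48 = 34, so a(1907) = a(35) = 19.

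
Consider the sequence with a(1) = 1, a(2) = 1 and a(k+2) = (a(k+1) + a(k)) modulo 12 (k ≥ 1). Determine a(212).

Computing terms: a(1) = 1, a(2) = 1, a(3) = 2, a(4) = 3, a(5) = 5, a(6) = 8, a(7) = 1, a(8) = 9, a(9) = 10, a(10) = 7, a(11) = 5, a(12) = 0, a(13) = 5, a(14) = 5, a(15) = 10, a(16) = 3, a(17) = 1, a(18) = 4, a(19) = 5, a(20) = 9, a(21) = 2, a(22) = 11, a(23) = 1, a(24) = 0, a(25) = 1, a(26) = 1.
The sequence repeats with period 24.
(212 - 1) mod 24 = 19, so a(212) = a(20) = 9.

9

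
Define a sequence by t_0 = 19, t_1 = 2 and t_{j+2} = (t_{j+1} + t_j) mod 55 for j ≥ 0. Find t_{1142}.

21

Listing terms: t_0 = 19; t_1 = 2; t_2 = 21; t_3 = 23; t_4 = 44; t_5 = 12; t_6 = 1; t_7 = 13; t_8 = 14; t_9 = 27; t_{10} = 41; t_{11} = 13; t_{12} = 54; t_{13} = 12; t_{14} = 11; t_{15} = 23; t_{16} = 34; t_{17} = 2; t_{18} = 36; t_{19} = 38; t_{20} = 19; t_{21} = 2.
Since (t_{20}, t_{21}) = (t_0, t_1) = (19, 2) (two consecutive terms determine the rest), the sequence is periodic with period 20.
(1142 - 0) mod 20 = 2, so t_{1142} = t_2 = 21.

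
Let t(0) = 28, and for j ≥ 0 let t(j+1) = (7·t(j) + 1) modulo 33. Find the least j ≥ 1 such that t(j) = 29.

19

Computing terms: t(0) = 28; t(1) = 32; t(2) = 27; t(3) = 25; t(4) = 11; t(5) = 12; t(6) = 19; t(7) = 2; t(8) = 15; t(9) = 7; t(10) = 17; t(11) = 21; t(12) = 16; t(13) = 14; t(14) = 0; t(15) = 1; t(16) = 8; t(17) = 24; t(18) = 4; t(19) = 29; t(20) = 6; t(21) = 10; t(22) = 5; t(23) = 3; t(24) = 22; t(25) = 23; t(26) = 30; t(27) = 13; t(28) = 26; t(29) = 18; t(30) = 28.
The sequence repeats with period 30.
The value 29 first appears (with j ≥ 1) at t(19).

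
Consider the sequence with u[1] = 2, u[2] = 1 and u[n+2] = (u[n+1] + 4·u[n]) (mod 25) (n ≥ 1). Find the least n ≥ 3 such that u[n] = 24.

u[1] = 2,  u[2] = 1,  u[3] = 9,  u[4] = 13,  u[5] = 24,  u[6] = 1,  u[7] = 22,  u[8] = 1,  u[9] = 14,  u[10] = 18,  u[11] = 24,  u[12] = 21,  u[13] = 17,  u[14] = 1,  u[15] = 19,  u[16] = 23,  u[17] = 24,  u[18] = 16,  u[19] = 12,  u[20] = 1,  u[21] = 24,  u[22] = 3,  u[23] = 24,  u[24] = 11,  u[25] = 7,  u[26] = 1,  u[27] = 4,  u[28] = 8,  u[29] = 24,  u[30] = 6,  u[31] = 2,  u[32] = 1.
The sequence repeats with period 30.
The value 24 first appears (with n ≥ 3) at u[5].

5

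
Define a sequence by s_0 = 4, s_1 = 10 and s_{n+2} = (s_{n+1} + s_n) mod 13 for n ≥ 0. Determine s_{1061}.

Listing terms: s_0 = 4,  s_1 = 10,  s_2 = 1,  s_3 = 11,  s_4 = 12,  s_5 = 10,  s_6 = 9,  s_7 = 6,  s_8 = 2,  s_9 = 8,  s_{10} = 10,  s_{11} = 5,  s_{12} = 2,  s_{13} = 7,  s_{14} = 9,  s_{15} = 3,  s_{16} = 12,  s_{17} = 2,  s_{18} = 1,  s_{19} = 3,  s_{20} = 4,  s_{21} = 7,  s_{22} = 11,  s_{23} = 5,  s_{24} = 3,  s_{25} = 8,  s_{26} = 11,  s_{27} = 6,  s_{28} = 4,  s_{29} = 10.
The sequence repeats with period 28.
So s_{1061} = s_{0 + ((1061-0) mod 28)} = s_{25} = 8.

8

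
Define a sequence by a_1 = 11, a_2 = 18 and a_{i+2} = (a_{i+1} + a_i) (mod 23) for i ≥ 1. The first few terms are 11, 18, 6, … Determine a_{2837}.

We have a_1 = 11; a_2 = 18; a_3 = 6; a_4 = 1; a_5 = 7; a_6 = 8; a_7 = 15; a_8 = 0; a_9 = 15; a_{10} = 15; a_{11} = 7; a_{12} = 22; a_{13} = 6; a_{14} = 5; a_{15} = 11; a_{16} = 16; a_{17} = 4; a_{18} = 20; a_{19} = 1; a_{20} = 21; a_{21} = 22; a_{22} = 20; a_{23} = 19; a_{24} = 16; a_{25} = 12; a_{26} = 5; a_{27} = 17; a_{28} = 22; a_{29} = 16; a_{30} = 15; a_{31} = 8; a_{32} = 0; a_{33} = 8; a_{34} = 8; a_{35} = 16; a_{36} = 1; a_{37} = 17; a_{38} = 18; a_{39} = 12; a_{40} = 7; a_{41} = 19; a_{42} = 3; a_{43} = 22; a_{44} = 2; a_{45} = 1; a_{46} = 3; a_{47} = 4; a_{48} = 7; a_{49} = 11; a_{50} = 18.
The sequence repeats with period 48.
So a_{2837} = a_{1 + ((2837-1) mod 48)} = a_5 = 7.

7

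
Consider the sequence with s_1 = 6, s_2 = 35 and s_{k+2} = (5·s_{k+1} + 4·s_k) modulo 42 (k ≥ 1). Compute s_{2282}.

Listing terms: s_1 = 6,  s_2 = 35,  s_3 = 31,  s_4 = 1,  s_5 = 3,  s_6 = 19,  s_7 = 23,  s_8 = 23,  s_9 = 39,  s_{10} = 35,  s_{11} = 37,  s_{12} = 31,  s_{13} = 9,  s_{14} = 1,  s_{15} = 41,  s_{16} = 41,  s_{17} = 33,  s_{18} = 35,  s_{19} = 13,  s_{20} = 37,  s_{21} = 27,  s_{22} = 31,  s_{23} = 11,  s_{24} = 11,  s_{25} = 15,  s_{26} = 35,  s_{27} = 25,  s_{28} = 13,  s_{29} = 39,  s_{30} = 37,  s_{31} = 5,  s_{32} = 5,  s_{33} = 3,  s_{34} = 35,  s_{35} = 19,  s_{36} = 25,  s_{37} = 33,  s_{38} = 13,  s_{39} = 29,  s_{40} = 29,  s_{41} = 9,  s_{42} = 35,  s_{43} = 1,  s_{44} = 19,  s_{45} = 15,  s_{46} = 25,  s_{47} = 17,  s_{48} = 17,  s_{49} = 27,  s_{50} = 35,  s_{51} = 31.
Since (s_{50}, s_{51}) = (s_2, s_3) = (35, 31) (two consecutive terms determine the rest), the sequence is eventually periodic: after a pre-period of length 1 it cycles with period 48.
For k ≥ 2, s_k depends only on (k - 2) mod 48. (2282 - 2) mod 48 = 24, so s_{2282} = s_{26} = 35.

35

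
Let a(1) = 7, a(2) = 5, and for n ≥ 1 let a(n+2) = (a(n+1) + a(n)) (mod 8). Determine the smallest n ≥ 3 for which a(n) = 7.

13

Listing terms: a(1) = 7, a(2) = 5, a(3) = 4, a(4) = 1, a(5) = 5, a(6) = 6, a(7) = 3, a(8) = 1, a(9) = 4, a(10) = 5, a(11) = 1, a(12) = 6, a(13) = 7, a(14) = 5.
The sequence repeats with period 12.
The value 7 next appears (with n ≥ 3) at a(13).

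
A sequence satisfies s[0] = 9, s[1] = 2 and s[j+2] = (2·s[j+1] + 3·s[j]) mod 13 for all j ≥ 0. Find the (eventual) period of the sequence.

s[0] = 9,  s[1] = 2,  s[2] = 5,  s[3] = 3,  s[4] = 8,  s[5] = 12,  s[6] = 9,  s[7] = 2.
Since (s[6], s[7]) = (s[0], s[1]) = (9, 2) (two consecutive terms determine the rest), the sequence is periodic with period 6.

6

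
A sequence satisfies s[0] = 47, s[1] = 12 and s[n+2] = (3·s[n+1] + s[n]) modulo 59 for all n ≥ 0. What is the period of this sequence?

s[0] = 47,  s[1] = 12,  s[2] = 24,  s[3] = 25,  s[4] = 40,  s[5] = 27,  s[6] = 3,  s[7] = 36,  s[8] = 52,  s[9] = 15,  s[10] = 38,  s[11] = 11,  s[12] = 12,  s[13] = 47,  s[14] = 35,  s[15] = 34,  s[16] = 19,  s[17] = 32,  s[18] = 56,  s[19] = 23,  s[20] = 7,  s[21] = 44,  s[22] = 21,  s[23] = 48,  s[24] = 47,  s[25] = 12.
Since (s[24], s[25]) = (s[0], s[1]) = (47, 12) (two consecutive terms determine the rest), the sequence is periodic with period 24.

24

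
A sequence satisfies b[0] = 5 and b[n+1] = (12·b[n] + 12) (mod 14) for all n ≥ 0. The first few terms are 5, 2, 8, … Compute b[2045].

Listing terms: b[0] = 5, b[1] = 2, b[2] = 8, b[3] = 10, b[4] = 6, b[5] = 0, b[6] = 12, b[7] = 2.
Since b[7] = b[1] = 2, the sequence is eventually periodic: after a pre-period of length 1 it cycles with period 6.
For n ≥ 1, b[n] depends only on (n - 1) mod 6. (2045 - 1) mod 6 = 4, so b[2045] = b[5] = 0.

0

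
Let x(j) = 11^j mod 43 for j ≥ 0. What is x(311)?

41

x(0) = 1, x(1) = 11, x(2) = 35, x(3) = 41, x(4) = 21, x(5) = 16, x(6) = 4, x(7) = 1.
The sequence repeats with period 7.
So x(311) = x(0 + ((311-0) mod 7)) = x(3) = 41.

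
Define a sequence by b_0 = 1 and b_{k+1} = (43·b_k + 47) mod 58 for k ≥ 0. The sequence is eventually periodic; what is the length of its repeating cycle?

28

b_0 = 1; b_1 = 32; b_2 = 31; b_3 = 46; b_4 = 53; b_5 = 6; b_6 = 15; b_7 = 54; b_8 = 49; b_9 = 8; b_{10} = 43; b_{11} = 40; b_{12} = 27; b_{13} = 48; b_{14} = 23; b_{15} = 50; b_{16} = 51; b_{17} = 36; b_{18} = 29; b_{19} = 18; b_{20} = 9; b_{21} = 28; b_{22} = 33; b_{23} = 16; b_{24} = 39; b_{25} = 42; b_{26} = 55; b_{27} = 34; b_{28} = 1.
Since b_{28} = b_0 = 1, the sequence is periodic with period 28.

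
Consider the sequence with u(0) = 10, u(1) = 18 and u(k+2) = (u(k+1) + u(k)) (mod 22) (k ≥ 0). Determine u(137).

6

We have u(0) = 10; u(1) = 18; u(2) = 6; u(3) = 2; u(4) = 8; u(5) = 10; u(6) = 18.
The sequence repeats with period 5.
So u(137) = u(0 + ((137-0) mod 5)) = u(2) = 6.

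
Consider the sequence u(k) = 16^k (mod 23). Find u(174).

8

Computing terms: u(1) = 16, u(2) = 3, u(3) = 2, u(4) = 9, u(5) = 6, u(6) = 4, u(7) = 18, u(8) = 12, u(9) = 8, u(10) = 13, u(11) = 1, u(12) = 16.
The sequence repeats with period 11.
So u(174) = u(1 + ((174-1) mod 11)) = u(9) = 8.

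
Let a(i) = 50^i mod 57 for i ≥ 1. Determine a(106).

7

Computing terms: a(1) = 50,  a(2) = 49,  a(3) = 56,  a(4) = 7,  a(5) = 8,  a(6) = 1,  a(7) = 50.
Since a(7) = a(1) = 50, the sequence is periodic with period 6.
(106 - 1) mod 6 = 3, so a(106) = a(4) = 7.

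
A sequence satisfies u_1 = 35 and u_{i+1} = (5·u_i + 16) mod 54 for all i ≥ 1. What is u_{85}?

35

Computing terms: u_1 = 35, u_2 = 29, u_3 = 53, u_4 = 11, u_5 = 17, u_6 = 47, u_7 = 35.
Since u_7 = u_1 = 35, the sequence is periodic with period 6.
(85 - 1) mod 6 = 0, so u_{85} = u_1 = 35.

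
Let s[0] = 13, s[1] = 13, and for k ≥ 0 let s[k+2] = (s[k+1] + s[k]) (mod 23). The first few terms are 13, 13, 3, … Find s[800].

Computing terms: s[0] = 13, s[1] = 13, s[2] = 3, s[3] = 16, s[4] = 19, s[5] = 12, s[6] = 8, s[7] = 20, s[8] = 5, s[9] = 2, s[10] = 7, s[11] = 9, s[12] = 16, s[13] = 2, s[14] = 18, s[15] = 20, s[16] = 15, s[17] = 12, s[18] = 4, s[19] = 16, s[20] = 20, s[21] = 13, s[22] = 10, s[23] = 0, s[24] = 10, s[25] = 10, s[26] = 20, s[27] = 7, s[28] = 4, s[29] = 11, s[30] = 15, s[31] = 3, s[32] = 18, s[33] = 21, s[34] = 16, s[35] = 14, s[36] = 7, s[37] = 21, s[38] = 5, s[39] = 3, s[40] = 8, s[41] = 11, s[42] = 19, s[43] = 7, s[44] = 3, s[45] = 10, s[46] = 13, s[47] = 0, s[48] = 13, s[49] = 13.
The sequence repeats with period 48.
So s[800] = s[0 + ((800-0) mod 48)] = s[32] = 18.

18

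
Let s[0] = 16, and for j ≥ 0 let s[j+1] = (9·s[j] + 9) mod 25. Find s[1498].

Listing terms: s[0] = 16, s[1] = 3, s[2] = 11, s[3] = 8, s[4] = 6, s[5] = 13, s[6] = 1, s[7] = 18, s[8] = 21, s[9] = 23, s[10] = 16.
Since s[10] = s[0] = 16, the sequence is periodic with period 10.
So s[1498] = s[0 + ((1498-0) mod 10)] = s[8] = 21.

21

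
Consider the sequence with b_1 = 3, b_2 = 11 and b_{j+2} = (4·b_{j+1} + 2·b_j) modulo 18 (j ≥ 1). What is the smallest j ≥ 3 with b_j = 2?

Computing terms: b_1 = 3, b_2 = 11, b_3 = 14, b_4 = 6, b_5 = 16, b_6 = 4, b_7 = 12, b_8 = 2, b_9 = 14, b_{10} = 6.
Since (b_9, b_{10}) = (b_3, b_4) = (14, 6) (two consecutive terms determine the rest), the sequence is eventually periodic: after a pre-period of length 2 it cycles with period 6.
The value 2 first appears (with j ≥ 3) at b_8.

8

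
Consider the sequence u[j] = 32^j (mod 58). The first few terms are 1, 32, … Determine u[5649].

We have u[0] = 1, u[1] = 32, u[2] = 38, u[3] = 56, u[4] = 52, u[5] = 40, u[6] = 4, u[7] = 12, u[8] = 36, u[9] = 50, u[10] = 34, u[11] = 44, u[12] = 16, u[13] = 48, u[14] = 28, u[15] = 26, u[16] = 20, u[17] = 2, u[18] = 6, u[19] = 18, u[20] = 54, u[21] = 46, u[22] = 22, u[23] = 8, u[24] = 24, u[25] = 14, u[26] = 42, u[27] = 10, u[28] = 30, u[29] = 32.
Since u[29] = u[1] = 32, the sequence is eventually periodic: after a pre-period of length 1 it cycles with period 28.
For j ≥ 1, u[j] depends only on (j - 1) mod 28. (5649 - 1) mod 28 = 20, so u[5649] = u[21] = 46.

46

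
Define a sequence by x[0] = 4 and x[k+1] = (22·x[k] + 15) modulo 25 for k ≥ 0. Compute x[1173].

Listing terms: x[0] = 4,  x[1] = 3,  x[2] = 6,  x[3] = 22,  x[4] = 24,  x[5] = 18,  x[6] = 11,  x[7] = 7,  x[8] = 19,  x[9] = 8,  x[10] = 16,  x[11] = 17,  x[12] = 14,  x[13] = 23,  x[14] = 21,  x[15] = 2,  x[16] = 9,  x[17] = 13,  x[18] = 1,  x[19] = 12,  x[20] = 4.
The sequence repeats with period 20.
(1173 - 0) mod 20 = 13, so x[1173] = x[13] = 23.

23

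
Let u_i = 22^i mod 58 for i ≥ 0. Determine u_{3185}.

28

Computing terms: u_0 = 1,  u_1 = 22,  u_2 = 20,  u_3 = 34,  u_4 = 52,  u_5 = 42,  u_6 = 54,  u_7 = 28,  u_8 = 36,  u_9 = 38,  u_{10} = 24,  u_{11} = 6,  u_{12} = 16,  u_{13} = 4,  u_{14} = 30,  u_{15} = 22.
Since u_{15} = u_1 = 22, the sequence is eventually periodic: after a pre-period of length 1 it cycles with period 14.
For i ≥ 1, u_i depends only on (i - 1) mod 14. (3185 - 1) mod 14 = 6, so u_{3185} = u_7 = 28.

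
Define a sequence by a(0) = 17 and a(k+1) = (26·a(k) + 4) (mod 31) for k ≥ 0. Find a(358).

10

Listing terms: a(0) = 17; a(1) = 12; a(2) = 6; a(3) = 5; a(4) = 10; a(5) = 16; a(6) = 17.
Since a(6) = a(0) = 17, the sequence is periodic with period 6.
So a(358) = a(0 + ((358-0) mod 6)) = a(4) = 10.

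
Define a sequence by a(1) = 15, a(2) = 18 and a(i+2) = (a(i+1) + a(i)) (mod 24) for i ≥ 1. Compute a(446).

18

Computing terms: a(1) = 15,  a(2) = 18,  a(3) = 9,  a(4) = 3,  a(5) = 12,  a(6) = 15,  a(7) = 3,  a(8) = 18,  a(9) = 21,  a(10) = 15,  a(11) = 12,  a(12) = 3,  a(13) = 15,  a(14) = 18.
Since (a(13), a(14)) = (a(1), a(2)) = (15, 18) (two consecutive terms determine the rest), the sequence is periodic with period 12.
So a(446) = a(1 + ((446-1) mod 12)) = a(2) = 18.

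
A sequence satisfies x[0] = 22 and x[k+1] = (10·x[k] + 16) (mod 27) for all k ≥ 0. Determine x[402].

1

Listing terms: x[0] = 22; x[1] = 20; x[2] = 0; x[3] = 16; x[4] = 14; x[5] = 21; x[6] = 10; x[7] = 8; x[8] = 15; x[9] = 4; x[10] = 2; x[11] = 9; x[12] = 25; x[13] = 23; x[14] = 3; x[15] = 19; x[16] = 17; x[17] = 24; x[18] = 13; x[19] = 11; x[20] = 18; x[21] = 7; x[22] = 5; x[23] = 12; x[24] = 1; x[25] = 26; x[26] = 6; x[27] = 22.
The sequence repeats with period 27.
(402 - 0) mod 27 = 24, so x[402] = x[24] = 1.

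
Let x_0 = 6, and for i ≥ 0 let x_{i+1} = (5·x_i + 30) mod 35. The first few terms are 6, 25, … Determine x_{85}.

Computing terms: x_0 = 6,  x_1 = 25,  x_2 = 15,  x_3 = 0,  x_4 = 30,  x_5 = 5,  x_6 = 20,  x_7 = 25.
Since x_7 = x_1 = 25, the sequence is eventually periodic: after a pre-period of length 1 it cycles with period 6.
For i ≥ 1, x_i depends only on (i - 1) mod 6. (85 - 1) mod 6 = 0, so x_{85} = x_1 = 25.

25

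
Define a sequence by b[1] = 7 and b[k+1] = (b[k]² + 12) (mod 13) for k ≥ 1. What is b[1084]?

Computing terms: b[1] = 7, b[2] = 9, b[3] = 2, b[4] = 3, b[5] = 8, b[6] = 11, b[7] = 3.
Since b[7] = b[4] = 3, the sequence is eventually periodic: after a pre-period of length 3 it cycles with period 3.
For k ≥ 4, b[k] depends only on (k - 4) mod 3. (1084 - 4) mod 3 = 0, so b[1084] = b[4] = 3.

3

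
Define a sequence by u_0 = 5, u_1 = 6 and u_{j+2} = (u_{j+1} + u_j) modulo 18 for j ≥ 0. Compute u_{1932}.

13

u_0 = 5, u_1 = 6, u_2 = 11, u_3 = 17, u_4 = 10, u_5 = 9, u_6 = 1, u_7 = 10, u_8 = 11, u_9 = 3, u_{10} = 14, u_{11} = 17, u_{12} = 13, u_{13} = 12, u_{14} = 7, u_{15} = 1, u_{16} = 8, u_{17} = 9, u_{18} = 17, u_{19} = 8, u_{20} = 7, u_{21} = 15, u_{22} = 4, u_{23} = 1, u_{24} = 5, u_{25} = 6.
Since (u_{24}, u_{25}) = (u_0, u_1) = (5, 6) (two consecutive terms determine the rest), the sequence is periodic with period 24.
So u_{1932} = u_{0 + ((1932-0) mod 24)} = u_{12} = 13.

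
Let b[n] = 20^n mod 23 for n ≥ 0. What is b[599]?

Computing terms: b[0] = 1; b[1] = 20; b[2] = 9; b[3] = 19; b[4] = 12; b[5] = 10; b[6] = 16; b[7] = 21; b[8] = 6; b[9] = 5; b[10] = 8; b[11] = 22; b[12] = 3; b[13] = 14; b[14] = 4; b[15] = 11; b[16] = 13; b[17] = 7; b[18] = 2; b[19] = 17; b[20] = 18; b[21] = 15; b[22] = 1.
Since b[22] = b[0] = 1, the sequence is periodic with period 22.
(599 - 0) mod 22 = 5, so b[599] = b[5] = 10.

10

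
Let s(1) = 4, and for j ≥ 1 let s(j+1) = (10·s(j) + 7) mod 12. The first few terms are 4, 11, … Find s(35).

Computing terms: s(1) = 4, s(2) = 11, s(3) = 9, s(4) = 1, s(5) = 5, s(6) = 9.
Since s(6) = s(3) = 9, the sequence is eventually periodic: after a pre-period of length 2 it cycles with period 3.
For j ≥ 3, s(j) depends only on (j - 3) mod 3. (35 - 3) mod 3 = 2, so s(35) = s(5) = 5.

5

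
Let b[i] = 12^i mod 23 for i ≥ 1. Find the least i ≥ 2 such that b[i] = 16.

b[1] = 12,  b[2] = 6,  b[3] = 3,  b[4] = 13,  b[5] = 18,  b[6] = 9,  b[7] = 16,  b[8] = 8,  b[9] = 4,  b[10] = 2,  b[11] = 1,  b[12] = 12.
The sequence repeats with period 11.
The value 16 first appears (with i ≥ 2) at b[7].

7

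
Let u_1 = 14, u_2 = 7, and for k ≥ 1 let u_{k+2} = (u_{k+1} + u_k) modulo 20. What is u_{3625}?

Listing terms: u_1 = 14, u_2 = 7, u_3 = 1, u_4 = 8, u_5 = 9, u_6 = 17, u_7 = 6, u_8 = 3, u_9 = 9, u_{10} = 12, u_{11} = 1, u_{12} = 13, u_{13} = 14, u_{14} = 7.
Since (u_{13}, u_{14}) = (u_1, u_2) = (14, 7) (two consecutive terms determine the rest), the sequence is periodic with period 12.
So u_{3625} = u_{1 + ((3625-1) mod 12)} = u_1 = 14.

14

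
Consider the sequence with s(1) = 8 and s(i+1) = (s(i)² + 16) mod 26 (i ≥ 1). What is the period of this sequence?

Computing terms: s(1) = 8,  s(2) = 2,  s(3) = 20,  s(4) = 0,  s(5) = 16,  s(6) = 12,  s(7) = 4,  s(8) = 6,  s(9) = 0.
Since s(9) = s(4) = 0, the sequence is eventually periodic: after a pre-period of length 3 it cycles with period 5.

5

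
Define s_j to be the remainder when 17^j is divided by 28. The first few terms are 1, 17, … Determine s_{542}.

9

We have s_0 = 1,  s_1 = 17,  s_2 = 9,  s_3 = 13,  s_4 = 25,  s_5 = 5,  s_6 = 1.
The sequence repeats with period 6.
(542 - 0) mod 6 = 2, so s_{542} = s_2 = 9.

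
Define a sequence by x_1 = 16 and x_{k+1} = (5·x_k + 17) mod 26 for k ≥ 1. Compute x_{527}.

Computing terms: x_1 = 16, x_2 = 19, x_3 = 8, x_4 = 5, x_5 = 16.
The sequence repeats with period 4.
So x_{527} = x_{1 + ((527-1) mod 4)} = x_3 = 8.

8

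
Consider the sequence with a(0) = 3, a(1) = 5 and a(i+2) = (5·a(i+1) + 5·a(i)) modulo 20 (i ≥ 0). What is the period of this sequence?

6

We have a(0) = 3,  a(1) = 5,  a(2) = 0,  a(3) = 5,  a(4) = 5,  a(5) = 10,  a(6) = 15,  a(7) = 5,  a(8) = 0.
Since (a(7), a(8)) = (a(1), a(2)) = (5, 0) (two consecutive terms determine the rest), the sequence is eventually periodic: after a pre-period of length 1 it cycles with period 6.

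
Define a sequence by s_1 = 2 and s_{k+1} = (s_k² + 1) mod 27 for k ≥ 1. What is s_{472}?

Computing terms: s_1 = 2; s_2 = 5; s_3 = 26; s_4 = 2.
The sequence repeats with period 3.
So s_{472} = s_{1 + ((472-1) mod 3)} = s_1 = 2.

2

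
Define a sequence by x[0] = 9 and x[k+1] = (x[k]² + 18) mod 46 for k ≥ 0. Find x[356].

We have x[0] = 9, x[1] = 7, x[2] = 21, x[3] = 45, x[4] = 19, x[5] = 11, x[6] = 1, x[7] = 19.
Since x[7] = x[4] = 19, the sequence is eventually periodic: after a pre-period of length 4 it cycles with period 3.
For k ≥ 4, x[k] depends only on (k - 4) mod 3. (356 - 4) mod 3 = 1, so x[356] = x[5] = 11.

11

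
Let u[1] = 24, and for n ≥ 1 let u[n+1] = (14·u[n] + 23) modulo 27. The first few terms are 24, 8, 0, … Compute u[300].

11

Computing terms: u[1] = 24; u[2] = 8; u[3] = 0; u[4] = 23; u[5] = 21; u[6] = 20; u[7] = 6; u[8] = 26; u[9] = 9; u[10] = 14; u[11] = 3; u[12] = 11; u[13] = 15; u[14] = 17; u[15] = 18; u[16] = 5; u[17] = 12; u[18] = 2; u[19] = 24.
Since u[19] = u[1] = 24, the sequence is periodic with period 18.
(300 - 1) mod 18 = 11, so u[300] = u[12] = 11.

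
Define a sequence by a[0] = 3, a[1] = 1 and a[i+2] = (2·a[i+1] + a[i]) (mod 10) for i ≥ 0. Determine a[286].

a[0] = 3,  a[1] = 1,  a[2] = 5,  a[3] = 1,  a[4] = 7,  a[5] = 5,  a[6] = 7,  a[7] = 9,  a[8] = 5,  a[9] = 9,  a[10] = 3,  a[11] = 5,  a[12] = 3,  a[13] = 1.
The sequence repeats with period 12.
(286 - 0) mod 12 = 10, so a[286] = a[10] = 3.

3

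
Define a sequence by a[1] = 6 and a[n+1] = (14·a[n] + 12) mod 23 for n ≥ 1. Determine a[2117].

Listing terms: a[1] = 6; a[2] = 4; a[3] = 22; a[4] = 21; a[5] = 7; a[6] = 18; a[7] = 11; a[8] = 5; a[9] = 13; a[10] = 10; a[11] = 14; a[12] = 1; a[13] = 3; a[14] = 8; a[15] = 9; a[16] = 0; a[17] = 12; a[18] = 19; a[19] = 2; a[20] = 17; a[21] = 20; a[22] = 16; a[23] = 6.
Since a[23] = a[1] = 6, the sequence is periodic with period 22.
So a[2117] = a[1 + ((2117-1) mod 22)] = a[5] = 7.

7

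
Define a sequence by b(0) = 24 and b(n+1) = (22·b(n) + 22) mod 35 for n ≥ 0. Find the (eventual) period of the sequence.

Listing terms: b(0) = 24; b(1) = 25; b(2) = 12; b(3) = 6; b(4) = 14; b(5) = 15; b(6) = 2; b(7) = 31; b(8) = 4; b(9) = 5; b(10) = 27; b(11) = 21; b(12) = 29; b(13) = 30; b(14) = 17; b(15) = 11; b(16) = 19; b(17) = 20; b(18) = 7; b(19) = 1; b(20) = 9; b(21) = 10; b(22) = 32; b(23) = 26; b(24) = 34; b(25) = 0; b(26) = 22; b(27) = 16; b(28) = 24.
Since b(28) = b(0) = 24, the sequence is periodic with period 28.

28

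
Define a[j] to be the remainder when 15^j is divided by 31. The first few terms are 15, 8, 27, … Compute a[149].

29

We have a[1] = 15, a[2] = 8, a[3] = 27, a[4] = 2, a[5] = 30, a[6] = 16, a[7] = 23, a[8] = 4, a[9] = 29, a[10] = 1, a[11] = 15.
The sequence repeats with period 10.
(149 - 1) mod 10 = 8, so a[149] = a[9] = 29.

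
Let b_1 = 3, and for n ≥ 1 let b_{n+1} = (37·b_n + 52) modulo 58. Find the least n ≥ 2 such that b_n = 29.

8

b_1 = 3, b_2 = 47, b_3 = 51, b_4 = 25, b_5 = 49, b_6 = 9, b_7 = 37, b_8 = 29, b_9 = 23, b_{10} = 33, b_{11} = 55, b_{12} = 57, b_{13} = 15, b_{14} = 27, b_{15} = 7, b_{16} = 21, b_{17} = 17, b_{18} = 43, b_{19} = 19, b_{20} = 1, b_{21} = 31, b_{22} = 39, b_{23} = 45, b_{24} = 35, b_{25} = 13, b_{26} = 11, b_{27} = 53, b_{28} = 41, b_{29} = 3.
Since b_{29} = b_1 = 3, the sequence is periodic with period 28.
The value 29 first appears (with n ≥ 2) at b_8.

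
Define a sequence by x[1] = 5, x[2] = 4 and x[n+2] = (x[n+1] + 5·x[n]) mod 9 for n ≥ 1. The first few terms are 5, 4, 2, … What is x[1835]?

5

x[1] = 5; x[2] = 4; x[3] = 2; x[4] = 4; x[5] = 5; x[6] = 7; x[7] = 5; x[8] = 4.
Since (x[7], x[8]) = (x[1], x[2]) = (5, 4) (two consecutive terms determine the rest), the sequence is periodic with period 6.
So x[1835] = x[1 + ((1835-1) mod 6)] = x[5] = 5.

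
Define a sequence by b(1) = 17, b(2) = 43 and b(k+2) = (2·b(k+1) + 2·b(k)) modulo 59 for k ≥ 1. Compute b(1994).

b(1) = 17; b(2) = 43; b(3) = 2; b(4) = 31; b(5) = 7; b(6) = 17; b(7) = 48; b(8) = 12; b(9) = 2; b(10) = 28; b(11) = 1; b(12) = 58; b(13) = 0; b(14) = 57; b(15) = 55; b(16) = 47; b(17) = 27; b(18) = 30; b(19) = 55; b(20) = 52; b(21) = 37; b(22) = 1; b(23) = 17; b(24) = 36; b(25) = 47; b(26) = 48; b(27) = 13; b(28) = 4; b(29) = 34; b(30) = 17; b(31) = 43.
The sequence repeats with period 29.
(1994 - 1) mod 29 = 21, so b(1994) = b(22) = 1.

1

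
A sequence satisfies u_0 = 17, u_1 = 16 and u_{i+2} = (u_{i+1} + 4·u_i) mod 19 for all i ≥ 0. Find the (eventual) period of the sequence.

18

Listing terms: u_0 = 17,  u_1 = 16,  u_2 = 8,  u_3 = 15,  u_4 = 9,  u_5 = 12,  u_6 = 10,  u_7 = 1,  u_8 = 3,  u_9 = 7,  u_{10} = 0,  u_{11} = 9,  u_{12} = 9,  u_{13} = 7,  u_{14} = 5,  u_{15} = 14,  u_{16} = 15,  u_{17} = 14,  u_{18} = 17,  u_{19} = 16.
The sequence repeats with period 18.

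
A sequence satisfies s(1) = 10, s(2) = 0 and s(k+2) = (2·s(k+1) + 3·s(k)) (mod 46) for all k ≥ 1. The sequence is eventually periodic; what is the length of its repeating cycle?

22

s(1) = 10, s(2) = 0, s(3) = 30, s(4) = 14, s(5) = 26, s(6) = 2, s(7) = 36, s(8) = 32, s(9) = 34, s(10) = 26, s(11) = 16, s(12) = 18, s(13) = 38, s(14) = 38, s(15) = 6, s(16) = 34, s(17) = 40, s(18) = 44, s(19) = 24, s(20) = 42, s(21) = 18, s(22) = 24, s(23) = 10, s(24) = 0.
The sequence repeats with period 22.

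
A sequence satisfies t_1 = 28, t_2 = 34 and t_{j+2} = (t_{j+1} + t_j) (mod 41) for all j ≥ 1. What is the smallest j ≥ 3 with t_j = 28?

36

Listing terms: t_1 = 28, t_2 = 34, t_3 = 21, t_4 = 14, t_5 = 35, t_6 = 8, t_7 = 2, t_8 = 10, t_9 = 12, t_{10} = 22, t_{11} = 34, t_{12} = 15, t_{13} = 8, t_{14} = 23, t_{15} = 31, t_{16} = 13, t_{17} = 3, t_{18} = 16, t_{19} = 19, t_{20} = 35, t_{21} = 13, t_{22} = 7, t_{23} = 20, t_{24} = 27, t_{25} = 6, t_{26} = 33, t_{27} = 39, t_{28} = 31, t_{29} = 29, t_{30} = 19, t_{31} = 7, t_{32} = 26, t_{33} = 33, t_{34} = 18, t_{35} = 10, t_{36} = 28, t_{37} = 38, t_{38} = 25, t_{39} = 22, t_{40} = 6, t_{41} = 28, t_{42} = 34.
The sequence repeats with period 40.
The value 28 first appears (with j ≥ 3) at t_{36}.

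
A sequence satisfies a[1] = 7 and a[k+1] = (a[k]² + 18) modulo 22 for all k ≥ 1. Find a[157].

5

Listing terms: a[1] = 7, a[2] = 1, a[3] = 19, a[4] = 5, a[5] = 21, a[6] = 19.
Since a[6] = a[3] = 19, the sequence is eventually periodic: after a pre-period of length 2 it cycles with period 3.
For k ≥ 3, a[k] depends only on (k - 3) mod 3. (157 - 3) mod 3 = 1, so a[157] = a[4] = 5.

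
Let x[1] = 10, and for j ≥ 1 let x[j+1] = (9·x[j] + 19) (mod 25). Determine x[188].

x[1] = 10,  x[2] = 9,  x[3] = 0,  x[4] = 19,  x[5] = 15,  x[6] = 4,  x[7] = 5,  x[8] = 14,  x[9] = 20,  x[10] = 24,  x[11] = 10.
The sequence repeats with period 10.
So x[188] = x[1 + ((188-1) mod 10)] = x[8] = 14.

14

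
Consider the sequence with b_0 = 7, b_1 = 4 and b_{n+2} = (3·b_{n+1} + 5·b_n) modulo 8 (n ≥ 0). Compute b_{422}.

7

We have b_0 = 7,  b_1 = 4,  b_2 = 7,  b_3 = 1,  b_4 = 6,  b_5 = 7,  b_6 = 3,  b_7 = 4,  b_8 = 3,  b_9 = 5,  b_{10} = 6,  b_{11} = 3,  b_{12} = 7,  b_{13} = 4.
The sequence repeats with period 12.
So b_{422} = b_{0 + ((422-0) mod 12)} = b_2 = 7.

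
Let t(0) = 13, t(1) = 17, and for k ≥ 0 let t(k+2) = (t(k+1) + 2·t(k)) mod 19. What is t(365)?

13

Computing terms: t(0) = 13; t(1) = 17; t(2) = 5; t(3) = 1; t(4) = 11; t(5) = 13; t(6) = 16; t(7) = 4; t(8) = 17; t(9) = 6; t(10) = 2; t(11) = 14; t(12) = 18; t(13) = 8; t(14) = 6; t(15) = 3; t(16) = 15; t(17) = 2; t(18) = 13; t(19) = 17.
The sequence repeats with period 18.
(365 - 0) mod 18 = 5, so t(365) = t(5) = 13.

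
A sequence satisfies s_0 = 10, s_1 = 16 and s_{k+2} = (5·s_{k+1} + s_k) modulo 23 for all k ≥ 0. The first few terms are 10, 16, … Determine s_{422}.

Computing terms: s_0 = 10, s_1 = 16, s_2 = 21, s_3 = 6, s_4 = 5, s_5 = 8, s_6 = 22, s_7 = 3, s_8 = 14, s_9 = 4, s_{10} = 11, s_{11} = 13, s_{12} = 7, s_{13} = 2, s_{14} = 17, s_{15} = 18, s_{16} = 15, s_{17} = 1, s_{18} = 20, s_{19} = 9, s_{20} = 19, s_{21} = 12, s_{22} = 10, s_{23} = 16.
Since (s_{22}, s_{23}) = (s_0, s_1) = (10, 16) (two consecutive terms determine the rest), the sequence is periodic with period 22.
So s_{422} = s_{0 + ((422-0) mod 22)} = s_4 = 5.

5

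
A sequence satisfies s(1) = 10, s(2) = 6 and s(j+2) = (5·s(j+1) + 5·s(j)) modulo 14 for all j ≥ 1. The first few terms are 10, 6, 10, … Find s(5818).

12

We have s(1) = 10; s(2) = 6; s(3) = 10; s(4) = 10; s(5) = 2; s(6) = 4; s(7) = 2; s(8) = 2; s(9) = 6; s(10) = 12; s(11) = 6; s(12) = 6; s(13) = 4; s(14) = 8; s(15) = 4; s(16) = 4; s(17) = 12; s(18) = 10; s(19) = 12; s(20) = 12; s(21) = 8; s(22) = 2; s(23) = 8; s(24) = 8; s(25) = 10; s(26) = 6.
The sequence repeats with period 24.
So s(5818) = s(1 + ((5818-1) mod 24)) = s(10) = 12.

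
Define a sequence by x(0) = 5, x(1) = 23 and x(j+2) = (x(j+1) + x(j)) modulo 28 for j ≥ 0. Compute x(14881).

23

We have x(0) = 5,  x(1) = 23,  x(2) = 0,  x(3) = 23,  x(4) = 23,  x(5) = 18,  x(6) = 13,  x(7) = 3,  x(8) = 16,  x(9) = 19,  x(10) = 7,  x(11) = 26,  x(12) = 5,  x(13) = 3,  x(14) = 8,  x(15) = 11,  x(16) = 19,  x(17) = 2,  x(18) = 21,  x(19) = 23,  x(20) = 16,  x(21) = 11,  x(22) = 27,  x(23) = 10,  x(24) = 9,  x(25) = 19,  x(26) = 0,  x(27) = 19,  x(28) = 19,  x(29) = 10,  x(30) = 1,  x(31) = 11,  x(32) = 12,  x(33) = 23,  x(34) = 7,  x(35) = 2,  x(36) = 9,  x(37) = 11,  x(38) = 20,  x(39) = 3,  x(40) = 23,  x(41) = 26,  x(42) = 21,  x(43) = 19,  x(44) = 12,  x(45) = 3,  x(46) = 15,  x(47) = 18,  x(48) = 5,  x(49) = 23.
Since (x(48), x(49)) = (x(0), x(1)) = (5, 23) (two consecutive terms determine the rest), the sequence is periodic with period 48.
So x(14881) = x(0 + ((14881-0) mod 48)) = x(1) = 23.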